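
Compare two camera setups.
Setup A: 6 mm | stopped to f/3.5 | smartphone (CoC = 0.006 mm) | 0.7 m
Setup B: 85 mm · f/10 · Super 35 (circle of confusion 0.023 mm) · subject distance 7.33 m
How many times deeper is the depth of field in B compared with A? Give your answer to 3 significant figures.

Setup A: H = 6²/(3.5×0.006) + 6 ≈ 1720.3 mm; DoF = Df − Dn = 1176.14 − 498.28 ≈ 677.86 mm.
Setup B: H = 85²/(10×0.023) + 85 ≈ 31498.0 mm; DoF = Df − Dn = 9527.4 − 5956.3 ≈ 3571.1 mm.
Ratio = 3571.1 / 677.86 ≈ 5.27.

5.27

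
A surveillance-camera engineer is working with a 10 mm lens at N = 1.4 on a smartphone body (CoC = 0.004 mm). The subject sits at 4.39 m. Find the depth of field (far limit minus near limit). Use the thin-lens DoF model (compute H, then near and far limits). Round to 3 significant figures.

Hyperfocal distance H = f²/(N·c) + f = 10²/(1.4 × 0.004) + 10 = 100/0.0056 + 10 ≈ 17867.1 mm ≈ 17.87 m.
Near limit Dn = s·(H − f)/(H + s − 2f) = 4390 × (17867.1 − 10) / (17867.1 + 4390 − 2 × 10) = 4390 × 17857.1 / 22237.1 ≈ 3525.3 mm.
Far limit Df = s·(H − f)/(H − s) = 4390 × (17867.1 − 10) / (17867.1 − 4390) = 4390 × 17857.1 / 13477.1 ≈ 5816.7 mm.
Depth of field = Df − Dn = 5816.7 − 3525.3 ≈ 2291.4 mm ≈ 2.29 m.

2.29 m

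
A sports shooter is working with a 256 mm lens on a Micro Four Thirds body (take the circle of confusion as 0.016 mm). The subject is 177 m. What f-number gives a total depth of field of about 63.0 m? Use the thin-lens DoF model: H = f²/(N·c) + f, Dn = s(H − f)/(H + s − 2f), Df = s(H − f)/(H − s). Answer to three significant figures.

Write h = H − f = f²/(N·c). The thin-lens limits are Dn = s·h/(h + (s−f)) and Df = s·h/(h − (s−f)), so DoF = Df − Dn = 2·s·(s−f)·h / (h² − (s−f)²).
That is a quadratic in h: DoF·h² − 2·s·(s−f)·h − DoF·(s−f)² = 0 ⇒ h = (s−f)·(s + √(s² + DoF²)) / DoF = 176744 × (177000 + √(177000² + 63000²)) / 63000 = 176744 × (177000 + 187878) / 63000 ≈ 1023650 mm.
Then N = f²/(c·h) = 256² / (0.016 × 1023650) = 65536 / 16378 ≈ 4.

f/4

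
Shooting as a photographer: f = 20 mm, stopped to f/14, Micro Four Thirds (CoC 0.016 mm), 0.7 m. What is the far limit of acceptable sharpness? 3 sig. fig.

Hyperfocal distance H = f²/(N·c) + f = 20²/(14 × 0.016) + 20 = 400/0.224 + 20 ≈ 1805.7 mm ≈ 1.806 m.
Far limit Df = s·(H − f)/(H − s) = 700 × (1805.7 − 20) / (1805.7 − 700) = 700 × 1785.7 / 1105.7 ≈ 1130.5 mm ≈ 1.13 m.

1.13 m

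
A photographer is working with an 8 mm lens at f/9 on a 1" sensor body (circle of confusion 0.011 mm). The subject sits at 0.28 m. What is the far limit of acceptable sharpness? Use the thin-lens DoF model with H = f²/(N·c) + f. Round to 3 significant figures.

483 mm

Hyperfocal distance H = f²/(N·c) + f = 8²/(9 × 0.011) + 8 = 64/0.099 + 8 ≈ 654.5 mm ≈ 0.654 m.
Far limit Df = s·(H − f)/(H − s) = 280 × (654.5 − 8) / (654.5 − 280) = 280 × 646.5 / 374.5 ≈ 483.38 mm.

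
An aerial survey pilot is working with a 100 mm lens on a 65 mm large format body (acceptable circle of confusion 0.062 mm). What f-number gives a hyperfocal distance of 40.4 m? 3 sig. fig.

f/4

Rearrange H = f²/(N·c) + f for N: N = f² / ((H − f)·c).
N = 100² / ((40400 − 100) × 0.062) = 10000 / 2499 ≈ 4.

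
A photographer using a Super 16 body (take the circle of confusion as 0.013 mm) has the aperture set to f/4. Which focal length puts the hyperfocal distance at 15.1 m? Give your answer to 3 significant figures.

28.0 mm

From H = f²/(N·c) + f, with f ≪ H: f ≈ √(H·N·c) = √(15100 × 4 × 0.013) = √785.20 ≈ 28.02 mm.
The +f correction barely moves this — solving exactly, f² + N·c·f − N·c·H = 0 ⇒ f = (−N·c + √((N·c)² + 4·N·c·H))/2 = (−0.052 + √3140.8)/2 ≈ 27.995 mm, so f ≈ 28.0 mm.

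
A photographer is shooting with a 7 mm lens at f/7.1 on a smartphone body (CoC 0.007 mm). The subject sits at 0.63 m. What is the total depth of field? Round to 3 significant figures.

1.33 m

Hyperfocal distance H = f²/(N·c) + f = 7²/(7.1 × 0.007) + 7 = 49/0.0497 + 7 ≈ 992.9 mm ≈ 0.993 m.
Near limit Dn = s·(H − f)/(H + s − 2f) = 630 × (992.9 − 7) / (992.9 + 630 − 2 × 7) = 630 × 985.9 / 1608.9 ≈ 386.1 mm.
Far limit Df = s·(H − f)/(H − s) = 630 × (992.9 − 7) / (992.9 − 630) = 630 × 985.9 / 362.9 ≈ 1711.5 mm.
Depth of field = Df − Dn = 1711.5 − 386.1 ≈ 1325.4 mm ≈ 1.33 m.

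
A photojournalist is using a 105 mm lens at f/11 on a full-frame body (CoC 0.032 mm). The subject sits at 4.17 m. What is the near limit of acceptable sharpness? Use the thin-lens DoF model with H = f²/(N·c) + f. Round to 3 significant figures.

Hyperfocal distance H = f²/(N·c) + f = 105²/(11 × 0.032) + 105 = 11025/0.352 + 105 ≈ 31426.0 mm ≈ 31.43 m.
Near limit Dn = s·(H − f)/(H + s − 2f) = 4170 × (31426.0 − 105) / (31426.0 + 4170 − 2 × 105) = 4170 × 31321.0 / 35386.0 ≈ 3691.0 mm ≈ 3.69 m.

3.69 m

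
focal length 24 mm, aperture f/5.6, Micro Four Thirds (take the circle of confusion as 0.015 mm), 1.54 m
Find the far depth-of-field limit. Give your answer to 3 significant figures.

Hyperfocal distance H = f²/(N·c) + f = 24²/(5.6 × 0.015) + 24 = 576/0.084 + 24 ≈ 6881.1 mm ≈ 6.881 m.
Far limit Df = s·(H − f)/(H − s) = 1540 × (6881.1 − 24) / (6881.1 − 1540) = 1540 × 6857.1 / 5341.1 ≈ 1977.1 mm ≈ 1.98 m.

1.98 m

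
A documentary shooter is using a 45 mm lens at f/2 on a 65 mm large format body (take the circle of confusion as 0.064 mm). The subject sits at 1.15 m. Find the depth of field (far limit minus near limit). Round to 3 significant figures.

161 mm

Hyperfocal distance H = f²/(N·c) + f = 45²/(2 × 0.064) + 45 = 2025/0.128 + 45 ≈ 15865.3 mm ≈ 15.87 m.
Near limit Dn = s·(H − f)/(H + s − 2f) = 1150 × (15865.3 − 45) / (15865.3 + 1150 − 2 × 45) = 1150 × 15820.3 / 16925.3 ≈ 1074.92 mm.
Far limit Df = s·(H − f)/(H − s) = 1150 × (15865.3 − 45) / (15865.3 − 1150) = 1150 × 15820.3 / 14715.3 ≈ 1236.36 mm.
Depth of field = Df − Dn = 1236.36 − 1074.92 ≈ 161.44 mm.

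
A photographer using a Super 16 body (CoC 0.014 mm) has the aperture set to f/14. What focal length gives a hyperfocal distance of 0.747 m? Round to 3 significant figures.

From H = f²/(N·c) + f, with f ≪ H: f ≈ √(H·N·c) = √(747 × 14 × 0.014) = √146.41 ≈ 12.10 mm.
Exact: f² + N·c·f − N·c·H = 0 ⇒ f = (−N·c + √((N·c)² + 4·N·c·H))/2 = (−0.196 + √585.69)/2 ≈ 12.002 mm ≈ 12.0 mm.

12.0 mm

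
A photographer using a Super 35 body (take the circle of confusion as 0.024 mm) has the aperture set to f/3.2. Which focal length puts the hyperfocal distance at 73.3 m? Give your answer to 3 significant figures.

75.0 mm

From H = f²/(N·c) + f, with f ≪ H: f ≈ √(H·N·c) = √(73300 × 3.2 × 0.024) = √5629.4 ≈ 75.03 mm.
The +f correction barely moves this — solving exactly, f² + N·c·f − N·c·H = 0 ⇒ f = (−N·c + √((N·c)² + 4·N·c·H))/2 = (−0.0768 + √22518)/2 ≈ 74.991 mm, so f ≈ 75.0 mm.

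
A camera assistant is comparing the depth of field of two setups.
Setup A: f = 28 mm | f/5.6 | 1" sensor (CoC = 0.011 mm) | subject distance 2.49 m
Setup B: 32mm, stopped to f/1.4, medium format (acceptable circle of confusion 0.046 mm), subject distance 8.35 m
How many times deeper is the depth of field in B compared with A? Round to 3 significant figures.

12.0

Setup A: H = 28²/(5.6×0.011) + 28 ≈ 12755.3 mm; DoF = Df − Dn = 3087.2 − 2086.4 ≈ 1000.8 mm.
Setup B: H = 32²/(1.4×0.046) + 32 ≈ 15932.6 mm; DoF = Df − Dn = 17510 − 5482 ≈ 12028 mm.
Ratio = 12028 / 1000.8 ≈ 12.0.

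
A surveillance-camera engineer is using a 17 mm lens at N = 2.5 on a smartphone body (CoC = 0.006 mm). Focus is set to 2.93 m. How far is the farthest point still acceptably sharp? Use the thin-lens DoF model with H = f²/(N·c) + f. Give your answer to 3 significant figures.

3.45 m

Hyperfocal distance H = f²/(N·c) + f = 17²/(2.5 × 0.006) + 17 = 289/0.015 + 17 ≈ 19283.7 mm ≈ 19.28 m.
Far limit Df = s·(H − f)/(H − s) = 2930 × (19283.7 − 17) / (19283.7 − 2930) = 2930 × 19266.7 / 16353.7 ≈ 3451.9 mm ≈ 3.45 m.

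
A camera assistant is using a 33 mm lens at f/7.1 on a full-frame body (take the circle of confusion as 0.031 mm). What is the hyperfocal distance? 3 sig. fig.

4.98 m

Hyperfocal distance H = f²/(N·c) + f = 33²/(7.1 × 0.031) + 33 = 1089/0.2201 + 33 ≈ 4980.8 mm ≈ 4.98 m.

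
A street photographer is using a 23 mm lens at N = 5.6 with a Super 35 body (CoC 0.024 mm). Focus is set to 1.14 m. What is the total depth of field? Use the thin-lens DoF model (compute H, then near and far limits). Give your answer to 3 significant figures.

Hyperfocal distance H = f²/(N·c) + f = 23²/(5.6 × 0.024) + 23 = 529/0.1344 + 23 ≈ 3959.0 mm ≈ 3.959 m.
Near limit Dn = s·(H − f)/(H + s − 2f) = 1140 × (3959.0 − 23) / (3959.0 + 1140 − 2 × 23) = 1140 × 3936.0 / 5053.0 ≈ 888.00 mm.
Far limit Df = s·(H − f)/(H − s) = 1140 × (3959.0 − 23) / (3959.0 − 1140) = 1140 × 3936.0 / 2819.0 ≈ 1591.71 mm.
Depth of field = Df − Dn = 1591.71 − 888.00 ≈ 703.71 mm ≈ 0.704 m.

0.704 m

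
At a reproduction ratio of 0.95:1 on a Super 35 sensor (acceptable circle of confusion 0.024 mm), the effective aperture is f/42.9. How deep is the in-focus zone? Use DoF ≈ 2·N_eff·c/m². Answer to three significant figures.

2.28 mm

At magnification m, DoF ≈ 2·N_eff·c/m² = 2 × 42.9 × 0.024 / 0.95² = 2.059 / 0.9025 ≈ 2.28 mm.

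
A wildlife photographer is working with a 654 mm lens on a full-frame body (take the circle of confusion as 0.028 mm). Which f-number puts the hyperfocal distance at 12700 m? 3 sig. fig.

f/1.20

Rearrange H = f²/(N·c) + f for N: N = f² / ((H − f)·c).
N = 654² / ((12700000 − 654) × 0.028) = 427716 / 355582 ≈ 1.20.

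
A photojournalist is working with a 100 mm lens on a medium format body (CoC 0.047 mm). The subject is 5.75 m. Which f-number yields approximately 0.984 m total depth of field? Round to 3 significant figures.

Write h = H − f = f²/(N·c). The thin-lens limits are Dn = s·h/(h + (s−f)) and Df = s·h/(h − (s−f)), so DoF = Df − Dn = 2·s·(s−f)·h / (h² − (s−f)²).
That is a quadratic in h: DoF·h² − 2·s·(s−f)·h − DoF·(s−f)² = 0 ⇒ h = (s−f)·(s + √(s² + DoF²)) / DoF = 5650 × (5750 + √(5750² + 984²)) / 984 = 5650 × (5750 + 5833.59) / 984 ≈ 66511 mm.
Then N = f²/(c·h) = 100² / (0.047 × 66511) = 10000 / 3126.0 ≈ 3.20.

f/3.20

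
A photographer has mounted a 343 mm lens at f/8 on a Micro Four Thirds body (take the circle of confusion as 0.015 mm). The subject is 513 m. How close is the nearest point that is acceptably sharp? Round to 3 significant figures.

Hyperfocal distance H = f²/(N·c) + f = 343²/(8 × 0.015) + 343 = 117649/0.12 + 343 ≈ 980751.3 mm ≈ 980.8 m.
Near limit Dn = s·(H − f)/(H + s − 2f) = 513000 × (980751.3 − 343) / (980751.3 + 513000 − 2 × 343) = 513000 × 980408.3 / 1493065.3 ≈ 336857 mm ≈ 337 m.

337 m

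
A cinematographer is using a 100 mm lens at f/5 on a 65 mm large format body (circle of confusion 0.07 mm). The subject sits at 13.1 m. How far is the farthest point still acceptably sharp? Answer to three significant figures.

24.0 m

Hyperfocal distance H = f²/(N·c) + f = 100²/(5 × 0.07) + 100 = 10000/0.35 + 100 ≈ 28671.4 mm ≈ 28.67 m.
Far limit Df = s·(H − f)/(H − s) = 13100 × (28671.4 − 100) / (28671.4 − 13100) = 13100 × 28571.4 / 15571.4 ≈ 24037 mm ≈ 24.0 m.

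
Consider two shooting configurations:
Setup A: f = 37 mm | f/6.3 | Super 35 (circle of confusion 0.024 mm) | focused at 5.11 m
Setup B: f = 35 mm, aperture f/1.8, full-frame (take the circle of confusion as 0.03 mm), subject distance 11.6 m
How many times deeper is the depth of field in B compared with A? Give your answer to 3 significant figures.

1.91

Setup A: H = 37²/(6.3×0.024) + 37 ≈ 9091.2 mm; DoF = Df − Dn = 11621.3 − 3275.0 ≈ 8346.3 mm.
Setup B: H = 35²/(1.8×0.03) + 35 ≈ 22720.2 mm; DoF = Df − Dn = 23664 − 7683 ≈ 15981 mm.
Ratio = 15981 / 8346.3 ≈ 1.91.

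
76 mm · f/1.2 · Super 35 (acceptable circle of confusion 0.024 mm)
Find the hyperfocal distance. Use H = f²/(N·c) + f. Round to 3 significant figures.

201 m

Hyperfocal distance H = f²/(N·c) + f = 76²/(1.2 × 0.024) + 76 = 5776/0.0288 + 76 ≈ 200631.6 mm ≈ 201 m.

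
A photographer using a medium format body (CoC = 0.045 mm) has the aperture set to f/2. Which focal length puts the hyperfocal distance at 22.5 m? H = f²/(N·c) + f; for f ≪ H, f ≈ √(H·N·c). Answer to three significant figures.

45.0 mm

From H = f²/(N·c) + f, with f ≪ H: f ≈ √(H·N·c) = √(22500 × 2 × 0.045) = √2025.0 ≈ 45.00 mm.
The +f correction barely moves this — solving exactly, f² + N·c·f − N·c·H = 0 ⇒ f = (−N·c + √((N·c)² + 4·N·c·H))/2 = (−0.09 + √8100.0)/2 ≈ 44.955 mm, so f ≈ 45.0 mm.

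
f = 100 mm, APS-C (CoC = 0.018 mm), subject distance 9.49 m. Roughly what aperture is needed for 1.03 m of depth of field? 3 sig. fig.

f/3.20

Write h = H − f = f²/(N·c). The thin-lens limits are Dn = s·h/(h + (s−f)) and Df = s·h/(h − (s−f)), so DoF = Df − Dn = 2·s·(s−f)·h / (h² − (s−f)²).
That is a quadratic in h: DoF·h² − 2·s·(s−f)·h − DoF·(s−f)² = 0 ⇒ h = (s−f)·(s + √(s² + DoF²)) / DoF = 9390 × (9490 + √(9490² + 1030²)) / 1030 = 9390 × (9490 + 9545.73) / 1030 ≈ 173539 mm.
Then N = f²/(c·h) = 100² / (0.018 × 173539) = 10000 / 3123.7 ≈ 3.20.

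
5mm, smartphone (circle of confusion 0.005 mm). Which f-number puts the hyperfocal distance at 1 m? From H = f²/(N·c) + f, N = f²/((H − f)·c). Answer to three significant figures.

f/5.03

Rearrange H = f²/(N·c) + f for N: N = f² / ((H − f)·c).
N = 5² / ((1000 − 5) × 0.005) = 25 / 4.975 ≈ 5.03.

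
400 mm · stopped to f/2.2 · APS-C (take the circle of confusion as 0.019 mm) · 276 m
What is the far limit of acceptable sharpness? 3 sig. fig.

297 m

Hyperfocal distance H = f²/(N·c) + f = 400²/(2.2 × 0.019) + 400 = 160000/0.0418 + 400 ≈ 3828151.2 mm ≈ 3828 m.
Far limit Df = s·(H − f)/(H − s) = 276000 × (3828151.2 − 400) / (3828151.2 − 276000) = 276000 × 3827751.2 / 3552151.2 ≈ 297414 mm ≈ 297 m.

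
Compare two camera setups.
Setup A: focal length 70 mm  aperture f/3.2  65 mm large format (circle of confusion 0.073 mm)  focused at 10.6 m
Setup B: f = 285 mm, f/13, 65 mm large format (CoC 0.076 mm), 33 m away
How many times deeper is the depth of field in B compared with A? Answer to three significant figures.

Setup A: H = 70²/(3.2×0.073) + 70 ≈ 21046.0 mm; DoF = Df − Dn = 21285 − 7057 ≈ 14228 mm.
Setup B: H = 285²/(13×0.076) + 285 ≈ 82496.5 mm; DoF = Df − Dn = 54812 − 23606 ≈ 31206 mm.
Ratio = 31206 / 14228 ≈ 2.19.

2.19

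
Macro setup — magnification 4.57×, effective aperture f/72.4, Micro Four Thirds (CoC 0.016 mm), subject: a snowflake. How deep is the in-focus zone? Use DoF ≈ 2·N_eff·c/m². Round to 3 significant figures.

At magnification m, DoF ≈ 2·N_eff·c/m² = 2 × 72.4 × 0.016 / 4.57² = 2.317 / 20.88 ≈ 0.111 mm.

0.111 mm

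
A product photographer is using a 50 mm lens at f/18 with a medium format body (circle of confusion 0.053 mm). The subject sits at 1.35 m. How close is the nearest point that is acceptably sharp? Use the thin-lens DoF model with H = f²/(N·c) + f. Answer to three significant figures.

0.902 m

Hyperfocal distance H = f²/(N·c) + f = 50²/(18 × 0.053) + 50 = 2500/0.954 + 50 ≈ 2670.5 mm ≈ 2.671 m.
Near limit Dn = s·(H − f)/(H + s − 2f) = 1350 × (2670.5 − 50) / (2670.5 + 1350 − 2 × 50) = 1350 × 2620.5 / 3920.5 ≈ 902.36 mm ≈ 0.902 m.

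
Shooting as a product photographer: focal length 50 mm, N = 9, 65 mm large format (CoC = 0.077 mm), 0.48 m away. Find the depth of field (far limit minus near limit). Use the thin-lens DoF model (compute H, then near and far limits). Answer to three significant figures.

116 mm

Hyperfocal distance H = f²/(N·c) + f = 50²/(9 × 0.077) + 50 = 2500/0.693 + 50 ≈ 3657.5 mm ≈ 3.658 m.
Near limit Dn = s·(H − f)/(H + s − 2f) = 480 × (3657.5 − 50) / (3657.5 + 480 − 2 × 50) = 480 × 3607.5 / 4037.5 ≈ 428.88 mm.
Far limit Df = s·(H − f)/(H − s) = 480 × (3657.5 − 50) / (3657.5 − 480) = 480 × 3607.5 / 3177.5 ≈ 544.96 mm.
Depth of field = Df − Dn = 544.96 − 428.88 ≈ 116.08 mm.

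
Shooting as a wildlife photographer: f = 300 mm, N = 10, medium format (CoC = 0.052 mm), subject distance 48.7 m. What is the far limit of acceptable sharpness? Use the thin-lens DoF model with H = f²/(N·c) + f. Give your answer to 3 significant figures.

Hyperfocal distance H = f²/(N·c) + f = 300²/(10 × 0.052) + 300 = 90000/0.52 + 300 ≈ 173376.9 mm ≈ 173.4 m.
Far limit Df = s·(H − f)/(H − s) = 48700 × (173376.9 − 300) / (173376.9 − 48700) = 48700 × 173076.9 / 124676.9 ≈ 67606 mm ≈ 67.6 m.

67.6 m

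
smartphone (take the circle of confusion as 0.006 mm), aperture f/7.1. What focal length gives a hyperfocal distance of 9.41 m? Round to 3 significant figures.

20.0 mm

From H = f²/(N·c) + f, with f ≪ H: f ≈ √(H·N·c) = √(9410 × 7.1 × 0.006) = √400.87 ≈ 20.02 mm.
The +f correction barely moves this — solving exactly, f² + N·c·f − N·c·H = 0 ⇒ f = (−N·c + √((N·c)² + 4·N·c·H))/2 = (−0.0426 + √1603.5)/2 ≈ 20.000 mm, so f ≈ 20.0 mm.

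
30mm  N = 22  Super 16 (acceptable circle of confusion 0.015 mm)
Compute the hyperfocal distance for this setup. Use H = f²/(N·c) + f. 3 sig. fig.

2.76 m

Hyperfocal distance H = f²/(N·c) + f = 30²/(22 × 0.015) + 30 = 900/0.33 + 30 ≈ 2757.3 mm ≈ 2.76 m.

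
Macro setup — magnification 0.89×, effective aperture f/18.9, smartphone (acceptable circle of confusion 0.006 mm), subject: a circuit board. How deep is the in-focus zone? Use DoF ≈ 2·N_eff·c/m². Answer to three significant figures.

0.286 mm

At magnification m, DoF ≈ 2·N_eff·c/m² = 2 × 18.9 × 0.006 / 0.89² = 0.2268 / 0.7921 ≈ 0.286 mm.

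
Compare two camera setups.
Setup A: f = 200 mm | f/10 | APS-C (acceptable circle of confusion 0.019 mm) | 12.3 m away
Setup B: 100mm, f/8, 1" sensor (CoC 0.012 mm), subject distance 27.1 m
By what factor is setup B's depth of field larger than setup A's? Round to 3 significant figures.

10.6

Setup A: H = 200²/(10×0.019) + 200 ≈ 210726.3 mm; DoF = Df − Dn = 13050.1 − 11631.5 ≈ 1418.6 mm.
Setup B: H = 100²/(8×0.012) + 100 ≈ 104266.7 mm; DoF = Df − Dn = 36582 − 21522 ≈ 15060 mm.
Ratio = 15060 / 1418.6 ≈ 10.6.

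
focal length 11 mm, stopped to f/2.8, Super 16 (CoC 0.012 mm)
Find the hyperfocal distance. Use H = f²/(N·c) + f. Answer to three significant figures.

3.61 m

Hyperfocal distance H = f²/(N·c) + f = 11²/(2.8 × 0.012) + 11 = 121/0.0336 + 11 ≈ 3612.2 mm ≈ 3.61 m.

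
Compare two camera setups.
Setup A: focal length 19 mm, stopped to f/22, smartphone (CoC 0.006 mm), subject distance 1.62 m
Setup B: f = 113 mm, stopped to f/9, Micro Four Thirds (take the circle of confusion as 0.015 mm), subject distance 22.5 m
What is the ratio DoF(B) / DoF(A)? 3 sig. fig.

Setup A: H = 19²/(22×0.006) + 19 ≈ 2753.8 mm; DoF = Df − Dn = 3907.4 − 1021.8 ≈ 2885.6 mm.
Setup B: H = 113²/(9×0.015) + 113 ≈ 94698.2 mm; DoF = Df − Dn = 29477 − 18194 ≈ 11283 mm.
Ratio = 11283 / 2885.6 ≈ 3.91.

3.91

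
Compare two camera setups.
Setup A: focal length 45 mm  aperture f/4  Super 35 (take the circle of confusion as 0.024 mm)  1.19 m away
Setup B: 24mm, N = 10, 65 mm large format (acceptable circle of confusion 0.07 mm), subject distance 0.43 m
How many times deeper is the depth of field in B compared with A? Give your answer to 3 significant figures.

Setup A: H = 45²/(4×0.024) + 45 ≈ 21138.8 mm; DoF = Df − Dn = 1258.30 − 1128.73 ≈ 129.57 mm.
Setup B: H = 24²/(10×0.07) + 24 ≈ 846.9 mm; DoF = Df − Dn = 848.80 − 287.93 ≈ 560.87 mm.
Ratio = 560.87 / 129.57 ≈ 4.33.

4.33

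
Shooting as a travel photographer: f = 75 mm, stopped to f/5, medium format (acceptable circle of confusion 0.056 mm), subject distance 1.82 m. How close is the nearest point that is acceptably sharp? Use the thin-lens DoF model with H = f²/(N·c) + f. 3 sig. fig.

Hyperfocal distance H = f²/(N·c) + f = 75²/(5 × 0.056) + 75 = 5625/0.28 + 75 ≈ 20164.3 mm ≈ 20.16 m.
Near limit Dn = s·(H − f)/(H + s − 2f) = 1820 × (20164.3 − 75) / (20164.3 + 1820 − 2 × 75) = 1820 × 20089.3 / 21834.3 ≈ 1674.5 mm ≈ 1.67 m.

1.67 m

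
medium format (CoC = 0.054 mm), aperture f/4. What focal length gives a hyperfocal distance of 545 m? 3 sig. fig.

From H = f²/(N·c) + f, with f ≪ H: f ≈ √(H·N·c) = √(545000 × 4 × 0.054) = √117720 ≈ 343.1 mm.
The +f correction barely moves this — solving exactly, f² + N·c·f − N·c·H = 0 ⇒ f = (−N·c + √((N·c)² + 4·N·c·H))/2 = (−0.216 + √470880)/2 ≈ 343.00 mm, so f ≈ 343 mm.

343 mm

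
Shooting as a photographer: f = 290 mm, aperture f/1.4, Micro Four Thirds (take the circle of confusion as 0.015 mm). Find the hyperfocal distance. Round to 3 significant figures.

Hyperfocal distance H = f²/(N·c) + f = 290²/(1.4 × 0.015) + 290 = 84100/0.021 + 290 ≈ 4005051.9 mm ≈ 4010 m.

4010 m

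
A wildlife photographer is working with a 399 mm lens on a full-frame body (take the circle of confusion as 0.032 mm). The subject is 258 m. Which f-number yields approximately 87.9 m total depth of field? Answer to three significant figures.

f/3.20

Write h = H − f = f²/(N·c). The thin-lens limits are Dn = s·h/(h + (s−f)) and Df = s·h/(h − (s−f)), so DoF = Df − Dn = 2·s·(s−f)·h / (h² − (s−f)²).
That is a quadratic in h: DoF·h² − 2·s·(s−f)·h − DoF·(s−f)² = 0 ⇒ h = (s−f)·(s + √(s² + DoF²)) / DoF = 257601 × (258000 + √(258000² + 87900²)) / 87900 = 257601 × (258000 + 272563) / 87900 ≈ 1554875 mm.
Then N = f²/(c·h) = 399² / (0.032 × 1554875) = 159201 / 49756 ≈ 3.20.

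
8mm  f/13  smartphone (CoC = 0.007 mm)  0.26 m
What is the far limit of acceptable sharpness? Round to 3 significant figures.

Hyperfocal distance H = f²/(N·c) + f = 8²/(13 × 0.007) + 8 = 64/0.091 + 8 ≈ 711.3 mm ≈ 0.711 m.
Far limit Df = s·(H − f)/(H − s) = 260 × (711.3 − 8) / (711.3 − 260) = 260 × 703.3 / 451.3 ≈ 405.18 mm.

405 mm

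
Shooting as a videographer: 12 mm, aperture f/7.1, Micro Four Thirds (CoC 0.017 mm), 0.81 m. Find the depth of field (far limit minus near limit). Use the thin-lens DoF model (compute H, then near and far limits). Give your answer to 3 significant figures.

Hyperfocal distance H = f²/(N·c) + f = 12²/(7.1 × 0.017) + 12 = 144/0.1207 + 12 ≈ 1205.0 mm ≈ 1.205 m.
Near limit Dn = s·(H − f)/(H + s − 2f) = 810 × (1205.0 − 12) / (1205.0 + 810 − 2 × 12) = 810 × 1193.0 / 1991.0 ≈ 485.4 mm.
Far limit Df = s·(H − f)/(H − s) = 810 × (1205.0 − 12) / (1205.0 − 810) = 810 × 1193.0 / 395.0 ≈ 2446.2 mm.
Depth of field = Df − Dn = 2446.2 − 485.4 ≈ 1960.8 mm ≈ 1.96 m.

1.96 m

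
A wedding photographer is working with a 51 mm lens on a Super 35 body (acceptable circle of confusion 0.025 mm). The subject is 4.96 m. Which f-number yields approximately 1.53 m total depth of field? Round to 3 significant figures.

f/3.19

Write h = H − f = f²/(N·c). The thin-lens limits are Dn = s·h/(h + (s−f)) and Df = s·h/(h − (s−f)), so DoF = Df − Dn = 2·s·(s−f)·h / (h² − (s−f)²).
That is a quadratic in h: DoF·h² − 2·s·(s−f)·h − DoF·(s−f)² = 0 ⇒ h = (s−f)·(s + √(s² + DoF²)) / DoF = 4909 × (4960 + √(4960² + 1530²)) / 1530 = 4909 × (4960 + 5190.62) / 1530 ≈ 32568 mm.
Then N = f²/(c·h) = 51² / (0.025 × 32568) = 2601 / 814.21 ≈ 3.19.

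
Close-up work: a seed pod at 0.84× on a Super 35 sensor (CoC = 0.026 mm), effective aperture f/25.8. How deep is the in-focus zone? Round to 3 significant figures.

1.90 mm

At magnification m, DoF ≈ 2·N_eff·c/m² = 2 × 25.8 × 0.026 / 0.84² = 1.342 / 0.7056 ≈ 1.9 mm.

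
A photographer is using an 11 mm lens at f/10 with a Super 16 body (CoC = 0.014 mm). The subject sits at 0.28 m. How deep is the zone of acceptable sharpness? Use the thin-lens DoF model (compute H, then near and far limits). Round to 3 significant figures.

Hyperfocal distance H = f²/(N·c) + f = 11²/(10 × 0.014) + 11 = 121/0.14 + 11 ≈ 875.3 mm ≈ 0.875 m.
Near limit Dn = s·(H − f)/(H + s − 2f) = 280 × (875.3 − 11) / (875.3 + 280 − 2 × 11) = 280 × 864.3 / 1133.3 ≈ 213.54 mm.
Far limit Df = s·(H − f)/(H − s) = 280 × (875.3 − 11) / (875.3 − 280) = 280 × 864.3 / 595.3 ≈ 406.53 mm.
Depth of field = Df − Dn = 406.53 − 213.54 ≈ 192.99 mm.

193 mm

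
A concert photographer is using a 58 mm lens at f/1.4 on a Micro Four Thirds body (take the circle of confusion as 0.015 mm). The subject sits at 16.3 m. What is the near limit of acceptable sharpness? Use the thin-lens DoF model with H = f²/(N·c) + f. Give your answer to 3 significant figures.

Hyperfocal distance H = f²/(N·c) + f = 58²/(1.4 × 0.015) + 58 = 3364/0.021 + 58 ≈ 160248.5 mm ≈ 160.2 m.
Near limit Dn = s·(H − f)/(H + s − 2f) = 16300 × (160248.5 − 58) / (160248.5 + 16300 − 2 × 58) = 16300 × 160190.5 / 176432.5 ≈ 14799 mm ≈ 14.8 m.

14.8 m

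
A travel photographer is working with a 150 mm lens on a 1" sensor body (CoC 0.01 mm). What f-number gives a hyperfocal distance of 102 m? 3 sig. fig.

Rearrange H = f²/(N·c) + f for N: N = f² / ((H − f)·c).
N = 150² / ((102000 − 150) × 0.01) = 22500 / 1018 ≈ 22.1.

f/22.1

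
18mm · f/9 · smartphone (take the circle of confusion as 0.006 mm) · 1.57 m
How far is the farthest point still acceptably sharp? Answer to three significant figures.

2.12 m

Hyperfocal distance H = f²/(N·c) + f = 18²/(9 × 0.006) + 18 = 324/0.054 + 18 ≈ 6018.0 mm ≈ 6.018 m.
Far limit Df = s·(H − f)/(H − s) = 1570 × (6018.0 − 18) / (6018.0 − 1570) = 1570 × 6000.0 / 4448.0 ≈ 2117.8 mm ≈ 2.12 m.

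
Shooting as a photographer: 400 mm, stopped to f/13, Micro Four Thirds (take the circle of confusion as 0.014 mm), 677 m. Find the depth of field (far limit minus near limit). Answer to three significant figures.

Hyperfocal distance H = f²/(N·c) + f = 400²/(13 × 0.014) + 400 = 160000/0.182 + 400 ≈ 879520.9 mm ≈ 879.5 m.
Near limit Dn = s·(H − f)/(H + s − 2f) = 677000 × (879520.9 − 400) / (879520.9 + 677000 − 2 × 400) = 677000 × 879120.9 / 1555720.9 ≈ 382565 mm.
Far limit Df = s·(H − f)/(H − s) = 677000 × (879520.9 − 400) / (879520.9 − 677000) = 677000 × 879120.9 / 202520.9 ≈ 2938783 mm.
Depth of field = Df − Dn = 2938783 − 382565 ≈ 2556218 mm ≈ 2560 m.

2560 m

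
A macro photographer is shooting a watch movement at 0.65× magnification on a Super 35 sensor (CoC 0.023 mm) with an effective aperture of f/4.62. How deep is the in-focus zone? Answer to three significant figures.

At magnification m, DoF ≈ 2·N_eff·c/m² = 2 × 4.62 × 0.023 / 0.65² = 0.2125 / 0.4225 ≈ 0.503 mm.

0.503 mm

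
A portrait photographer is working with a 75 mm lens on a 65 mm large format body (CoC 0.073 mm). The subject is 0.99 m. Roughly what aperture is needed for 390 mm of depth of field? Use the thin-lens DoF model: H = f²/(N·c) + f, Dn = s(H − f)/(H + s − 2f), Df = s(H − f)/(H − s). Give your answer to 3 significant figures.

Write h = H − f = f²/(N·c). The thin-lens limits are Dn = s·h/(h + (s−f)) and Df = s·h/(h − (s−f)), so DoF = Df − Dn = 2·s·(s−f)·h / (h² − (s−f)²).
That is a quadratic in h: DoF·h² − 2·s·(s−f)·h − DoF·(s−f)² = 0 ⇒ h = (s−f)·(s + √(s² + DoF²)) / DoF = 915 × (990 + √(990² + 390²)) / 390 = 915 × (990 + 1064.05) / 390 ≈ 4819.1 mm.
Then N = f²/(c·h) = 75² / (0.073 × 4819.1) = 5625 / 351.80 ≈ 16.

f/16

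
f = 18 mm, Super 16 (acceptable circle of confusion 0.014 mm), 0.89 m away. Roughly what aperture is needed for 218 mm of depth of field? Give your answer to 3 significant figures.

Write h = H − f = f²/(N·c). The thin-lens limits are Dn = s·h/(h + (s−f)) and Df = s·h/(h − (s−f)), so DoF = Df − Dn = 2·s·(s−f)·h / (h² − (s−f)²).
That is a quadratic in h: DoF·h² − 2·s·(s−f)·h − DoF·(s−f)² = 0 ⇒ h = (s−f)·(s + √(s² + DoF²)) / DoF = 872 × (890 + √(890² + 218²)) / 218 = 872 × (890 + 916.310) / 218 ≈ 7225.2 mm.
Then N = f²/(c·h) = 18² / (0.014 × 7225.2) = 324 / 101.15 ≈ 3.20.

f/3.20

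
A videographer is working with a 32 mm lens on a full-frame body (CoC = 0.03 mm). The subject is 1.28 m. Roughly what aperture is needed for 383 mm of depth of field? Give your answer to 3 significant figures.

f/4

Write h = H − f = f²/(N·c). The thin-lens limits are Dn = s·h/(h + (s−f)) and Df = s·h/(h − (s−f)), so DoF = Df − Dn = 2·s·(s−f)·h / (h² − (s−f)²).
That is a quadratic in h: DoF·h² − 2·s·(s−f)·h − DoF·(s−f)² = 0 ⇒ h = (s−f)·(s + √(s² + DoF²)) / DoF = 1248 × (1280 + √(1280² + 383²)) / 383 = 1248 × (1280 + 1336.07) / 383 ≈ 8524.4 mm.
Then N = f²/(c·h) = 32² / (0.03 × 8524.4) = 1024 / 255.73 ≈ 4.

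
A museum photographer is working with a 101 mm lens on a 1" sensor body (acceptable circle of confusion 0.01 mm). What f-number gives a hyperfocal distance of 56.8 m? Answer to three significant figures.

f/18

Rearrange H = f²/(N·c) + f for N: N = f² / ((H − f)·c).
N = 101² / ((56800 − 101) × 0.01) = 10201 / 567.0 ≈ 18.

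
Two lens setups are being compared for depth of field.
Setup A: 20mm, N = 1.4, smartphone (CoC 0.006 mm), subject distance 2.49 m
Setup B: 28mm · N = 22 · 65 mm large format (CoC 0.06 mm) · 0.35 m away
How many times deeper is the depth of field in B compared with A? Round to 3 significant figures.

2.08

Setup A: H = 20²/(1.4×0.006) + 20 ≈ 47639.0 mm; DoF = Df − Dn = 2626.22 − 2367.21 ≈ 259.01 mm.
Setup B: H = 28²/(22×0.06) + 28 ≈ 621.9 mm; DoF = Df − Dn = 764.43 − 226.96 ≈ 537.47 mm.
Ratio = 537.47 / 259.01 ≈ 2.08.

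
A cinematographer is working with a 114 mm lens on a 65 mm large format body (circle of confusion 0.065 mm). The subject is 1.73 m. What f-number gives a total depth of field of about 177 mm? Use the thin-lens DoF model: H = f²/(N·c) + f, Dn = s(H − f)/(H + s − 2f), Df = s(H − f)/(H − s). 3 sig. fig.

f/6.31

Write h = H − f = f²/(N·c). The thin-lens limits are Dn = s·h/(h + (s−f)) and Df = s·h/(h − (s−f)), so DoF = Df − Dn = 2·s·(s−f)·h / (h² − (s−f)²).
That is a quadratic in h: DoF·h² − 2·s·(s−f)·h − DoF·(s−f)² = 0 ⇒ h = (s−f)·(s + √(s² + DoF²)) / DoF = 1616 × (1730 + √(1730² + 177²)) / 177 = 1616 × (1730 + 1739.03) / 177 ≈ 31672 mm.
Then N = f²/(c·h) = 114² / (0.065 × 31672) = 12996 / 2058.7 ≈ 6.31.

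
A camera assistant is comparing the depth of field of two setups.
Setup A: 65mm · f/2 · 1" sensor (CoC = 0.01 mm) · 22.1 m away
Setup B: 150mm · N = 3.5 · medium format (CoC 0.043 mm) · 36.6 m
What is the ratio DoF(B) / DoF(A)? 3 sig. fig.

Setup A: H = 65²/(2×0.01) + 65 ≈ 211315.0 mm; DoF = Df − Dn = 24673.7 − 20012.5 ≈ 4661.2 mm.
Setup B: H = 150²/(3.5×0.043) + 150 ≈ 149651.7 mm; DoF = Df − Dn = 48401 − 29426 ≈ 18975 mm.
Ratio = 18975 / 4661.2 ≈ 4.07.

4.07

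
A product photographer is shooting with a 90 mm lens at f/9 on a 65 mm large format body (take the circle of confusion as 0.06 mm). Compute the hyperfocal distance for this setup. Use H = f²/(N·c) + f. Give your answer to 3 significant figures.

15.1 m

Hyperfocal distance H = f²/(N·c) + f = 90²/(9 × 0.06) + 90 = 8100/0.54 + 90 ≈ 15090.0 mm ≈ 15.1 m.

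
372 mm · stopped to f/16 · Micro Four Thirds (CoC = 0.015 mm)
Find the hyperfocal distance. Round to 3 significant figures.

Hyperfocal distance H = f²/(N·c) + f = 372²/(16 × 0.015) + 372 = 138384/0.24 + 372 ≈ 576972.0 mm ≈ 577 m.

577 m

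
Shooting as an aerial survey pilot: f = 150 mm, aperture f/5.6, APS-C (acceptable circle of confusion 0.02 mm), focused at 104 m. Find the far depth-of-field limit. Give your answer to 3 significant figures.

215 m

Hyperfocal distance H = f²/(N·c) + f = 150²/(5.6 × 0.02) + 150 = 22500/0.112 + 150 ≈ 201042.9 mm ≈ 201.0 m.
Far limit Df = s·(H − f)/(H − s) = 104000 × (201042.9 − 150) / (201042.9 − 104000) = 104000 × 200892.9 / 97042.9 ≈ 215295 mm ≈ 215 m.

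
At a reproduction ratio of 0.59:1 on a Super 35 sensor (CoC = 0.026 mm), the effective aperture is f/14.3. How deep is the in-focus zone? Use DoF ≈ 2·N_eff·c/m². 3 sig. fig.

2.14 mm

At magnification m, DoF ≈ 2·N_eff·c/m² = 2 × 14.3 × 0.026 / 0.59² = 0.7436 / 0.3481 ≈ 2.14 mm.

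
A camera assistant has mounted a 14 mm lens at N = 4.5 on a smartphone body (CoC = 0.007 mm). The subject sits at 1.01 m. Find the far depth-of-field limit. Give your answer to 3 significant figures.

Hyperfocal distance H = f²/(N·c) + f = 14²/(4.5 × 0.007) + 14 = 196/0.0315 + 14 ≈ 6236.2 mm ≈ 6.236 m.
Far limit Df = s·(H − f)/(H − s) = 1010 × (6236.2 − 14) / (6236.2 − 1010) = 1010 × 6222.2 / 5226.2 ≈ 1202.5 mm ≈ 1.20 m.

1.20 m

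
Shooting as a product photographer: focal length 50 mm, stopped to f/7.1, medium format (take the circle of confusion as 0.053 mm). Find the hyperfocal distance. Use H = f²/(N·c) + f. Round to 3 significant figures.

Hyperfocal distance H = f²/(N·c) + f = 50²/(7.1 × 0.053) + 50 = 2500/0.3763 + 50 ≈ 6693.6 mm ≈ 6.69 m.

6.69 m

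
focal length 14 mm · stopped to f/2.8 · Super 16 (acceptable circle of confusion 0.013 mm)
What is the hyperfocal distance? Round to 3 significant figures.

Hyperfocal distance H = f²/(N·c) + f = 14²/(2.8 × 0.013) + 14 = 196/0.0364 + 14 ≈ 5398.6 mm ≈ 5.40 m.

5.40 m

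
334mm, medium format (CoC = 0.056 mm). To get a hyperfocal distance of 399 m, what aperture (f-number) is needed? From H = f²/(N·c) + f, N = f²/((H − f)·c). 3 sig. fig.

Rearrange H = f²/(N·c) + f for N: N = f² / ((H − f)·c).
N = 334² / ((399000 − 334) × 0.056) = 111556 / 22325 ≈ 5.

f/5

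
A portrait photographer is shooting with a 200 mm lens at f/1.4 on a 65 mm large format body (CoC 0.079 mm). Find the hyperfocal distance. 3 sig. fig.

Hyperfocal distance H = f²/(N·c) + f = 200²/(1.4 × 0.079) + 200 = 40000/0.1106 + 200 ≈ 361863.7 mm ≈ 362 m.

362 m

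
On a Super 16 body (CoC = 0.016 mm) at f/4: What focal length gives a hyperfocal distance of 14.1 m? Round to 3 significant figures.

30.0 mm

From H = f²/(N·c) + f, with f ≪ H: f ≈ √(H·N·c) = √(14100 × 4 × 0.016) = √902.40 ≈ 30.04 mm.
The +f correction barely moves this — solving exactly, f² + N·c·f − N·c·H = 0 ⇒ f = (−N·c + √((N·c)² + 4·N·c·H))/2 = (−0.064 + √3609.6)/2 ≈ 30.008 mm, so f ≈ 30.0 mm.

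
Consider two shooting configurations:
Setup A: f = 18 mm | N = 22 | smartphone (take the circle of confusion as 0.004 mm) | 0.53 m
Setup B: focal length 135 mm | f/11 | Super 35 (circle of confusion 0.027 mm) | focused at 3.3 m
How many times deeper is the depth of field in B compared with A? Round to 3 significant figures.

2.27

Setup A: H = 18²/(22×0.004) + 18 ≈ 3699.8 mm; DoF = Df − Dn = 615.61 − 465.30 ≈ 150.31 mm.
Setup B: H = 135²/(11×0.027) + 135 ≈ 61498.6 mm; DoF = Df − Dn = 3479.46 − 3138.14 ≈ 341.32 mm.
Ratio = 341.32 / 150.31 ≈ 2.27.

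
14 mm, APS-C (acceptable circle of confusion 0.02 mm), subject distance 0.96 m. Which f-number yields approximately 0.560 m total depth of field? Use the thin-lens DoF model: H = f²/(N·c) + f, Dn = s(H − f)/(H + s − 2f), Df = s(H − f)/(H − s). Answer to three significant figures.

f/2.80

Write h = H − f = f²/(N·c). The thin-lens limits are Dn = s·h/(h + (s−f)) and Df = s·h/(h − (s−f)), so DoF = Df − Dn = 2·s·(s−f)·h / (h² − (s−f)²).
That is a quadratic in h: DoF·h² − 2·s·(s−f)·h − DoF·(s−f)² = 0 ⇒ h = (s−f)·(s + √(s² + DoF²)) / DoF = 946 × (960 + √(960² + 560²)) / 560 = 946 × (960 + 1111.40) / 560 ≈ 3499.2 mm.
Then N = f²/(c·h) = 14² / (0.02 × 3499.2) = 196 / 69.984 ≈ 2.80.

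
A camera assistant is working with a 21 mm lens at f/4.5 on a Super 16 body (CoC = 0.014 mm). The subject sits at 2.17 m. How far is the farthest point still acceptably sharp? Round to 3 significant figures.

3.13 m

Hyperfocal distance H = f²/(N·c) + f = 21²/(4.5 × 0.014) + 21 = 441/0.063 + 21 ≈ 7021.0 mm ≈ 7.021 m.
Far limit Df = s·(H − f)/(H − s) = 2170 × (7021.0 − 21) / (7021.0 − 2170) = 2170 × 7000.0 / 4851.0 ≈ 3131.3 mm ≈ 3.13 m.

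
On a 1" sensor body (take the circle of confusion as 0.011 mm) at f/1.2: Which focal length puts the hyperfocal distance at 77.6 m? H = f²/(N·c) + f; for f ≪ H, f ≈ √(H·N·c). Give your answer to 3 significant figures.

32.0 mm

From H = f²/(N·c) + f, with f ≪ H: f ≈ √(H·N·c) = √(77600 × 1.2 × 0.011) = √1024.3 ≈ 32.00 mm.
The +f correction barely moves this — solving exactly, f² + N·c·f − N·c·H = 0 ⇒ f = (−N·c + √((N·c)² + 4·N·c·H))/2 = (−0.0132 + √4097.3)/2 ≈ 31.998 mm, so f ≈ 32.0 mm.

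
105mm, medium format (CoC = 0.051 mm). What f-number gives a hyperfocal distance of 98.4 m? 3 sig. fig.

f/2.20

Rearrange H = f²/(N·c) + f for N: N = f² / ((H − f)·c).
N = 105² / ((98400 − 105) × 0.051) = 11025 / 5013 ≈ 2.20.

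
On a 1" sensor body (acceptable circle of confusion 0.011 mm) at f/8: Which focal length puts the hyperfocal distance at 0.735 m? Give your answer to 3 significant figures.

From H = f²/(N·c) + f, with f ≪ H: f ≈ √(H·N·c) = √(735 × 8 × 0.011) = √64.680 ≈ 8.042 mm.
Exact: f² + N·c·f − N·c·H = 0 ⇒ f = (−N·c + √((N·c)² + 4·N·c·H))/2 = (−0.088 + √258.73)/2 ≈ 7.9985 mm ≈ 8.00 mm.

8.00 mm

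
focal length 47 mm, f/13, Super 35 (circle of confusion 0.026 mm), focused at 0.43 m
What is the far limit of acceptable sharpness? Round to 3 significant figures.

Hyperfocal distance H = f²/(N·c) + f = 47²/(13 × 0.026) + 47 = 2209/0.338 + 47 ≈ 6582.5 mm ≈ 6.583 m.
Far limit Df = s·(H − f)/(H − s) = 430 × (6582.5 − 47) / (6582.5 − 430) = 430 × 6535.5 / 6152.5 ≈ 456.77 mm.

457 mm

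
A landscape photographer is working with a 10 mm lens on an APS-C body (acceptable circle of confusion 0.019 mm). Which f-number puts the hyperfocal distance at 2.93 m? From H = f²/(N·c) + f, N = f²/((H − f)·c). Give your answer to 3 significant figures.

f/1.80

Rearrange H = f²/(N·c) + f for N: N = f² / ((H − f)·c).
N = 10² / ((2930 − 10) × 0.019) = 100 / 55.48 ≈ 1.80.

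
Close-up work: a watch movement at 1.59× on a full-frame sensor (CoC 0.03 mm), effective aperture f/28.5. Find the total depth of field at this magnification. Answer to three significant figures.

0.676 mm

At magnification m, DoF ≈ 2·N_eff·c/m² = 2 × 28.5 × 0.03 / 1.59² = 1.71 / 2.528 ≈ 0.676 mm.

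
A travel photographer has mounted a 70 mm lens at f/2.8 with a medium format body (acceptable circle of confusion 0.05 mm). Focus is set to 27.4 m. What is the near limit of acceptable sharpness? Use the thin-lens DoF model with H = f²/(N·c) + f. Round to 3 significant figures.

15.4 m

Hyperfocal distance H = f²/(N·c) + f = 70²/(2.8 × 0.05) + 70 = 4900/0.14 + 70 ≈ 35070.0 mm ≈ 35.07 m.
Near limit Dn = s·(H − f)/(H + s − 2f) = 27400 × (35070.0 − 70) / (35070.0 + 27400 − 2 × 70) = 27400 × 35000.0 / 62330.0 ≈ 15386 mm ≈ 15.4 m.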